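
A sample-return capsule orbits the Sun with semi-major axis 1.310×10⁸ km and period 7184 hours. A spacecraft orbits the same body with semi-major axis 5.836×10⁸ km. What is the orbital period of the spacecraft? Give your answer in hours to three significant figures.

Kepler's third law: T² ∝ a³, so T₂ = T₁ (a₂/a₁)^(3/2).
a₂/a₁ = 4.455, (a₂/a₁)^(3/2) = 9.403.
T₂ = 7184 × 9.403 = 67550 hours.

T₂ ≈ 67600 hours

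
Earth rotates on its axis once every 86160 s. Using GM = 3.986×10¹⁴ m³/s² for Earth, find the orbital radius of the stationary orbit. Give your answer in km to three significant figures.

r_sync ≈ 42200 km

A synchronous orbit has period T, so by Kepler's third law a = (μT²/4π²)^(1/3).
μT²/4π² = 3.986×10¹⁴ × (8.616×10⁴)² / 39.48 = 7.495×10²² m³.
a = 4.216×10⁷ m = 42163 km.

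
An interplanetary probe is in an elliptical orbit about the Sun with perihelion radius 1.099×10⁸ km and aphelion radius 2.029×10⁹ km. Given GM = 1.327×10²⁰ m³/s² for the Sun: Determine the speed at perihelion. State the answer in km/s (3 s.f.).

v ≈ 47.9 km/s

Semi-major axis a = (r_p + r_a)/2 = 1.0694×10⁹ km = 1.069×10¹² m.
Vis-viva: v² = μ(2/r − 1/a) = 1.327×10²⁰ × (1.820×10⁻¹¹ − 9.351×10⁻¹³) = 2.291×10⁹ m²/s².
v = 47860 m/s = 47.86 km/s.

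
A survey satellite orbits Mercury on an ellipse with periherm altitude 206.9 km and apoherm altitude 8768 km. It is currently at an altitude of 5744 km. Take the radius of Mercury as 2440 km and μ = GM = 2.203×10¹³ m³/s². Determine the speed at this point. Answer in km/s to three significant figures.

v ≈ 1.48 km/s

r_p = 2440 + 206.9 = 2646.9 km = 2.6469×10⁶ m.
r_a = 2440 + 8768 = 11208 km = 1.1208×10⁷ m.
r = 2440 + 5744 = 8184.0 km = 8.184×10⁶ m.
Semi-major axis a = (r_p + r_a)/2 = 6927.4 km = 6.927×10⁶ m.
Vis-viva: v² = μ(2/r − 1/a) = 2.203×10¹³ × (2.444×10⁻⁷ − 1.444×10⁻⁷) = 2.204×10⁶ m²/s².
v = 1484 m/s = 1.484 km/s.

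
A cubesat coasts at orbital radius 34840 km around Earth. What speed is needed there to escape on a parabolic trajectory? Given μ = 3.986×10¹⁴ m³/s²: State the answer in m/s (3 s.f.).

r = 34840 km = 3.484×10⁷ m.
Escape speed v_esc = √(2μ/r) = √(2 × 3.986×10¹⁴ / 3.484×10⁷) = √(2.288×10⁷) = 4783 m/s.

v_esc ≈ 4780 m/s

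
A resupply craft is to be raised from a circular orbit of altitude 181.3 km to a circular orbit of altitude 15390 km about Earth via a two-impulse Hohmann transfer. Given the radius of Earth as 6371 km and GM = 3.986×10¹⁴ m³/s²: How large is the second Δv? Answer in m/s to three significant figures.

Δv ≈ 1370 m/s

r₁ = 6371 + 181.3 = 6552.3 km = 6.5523×10⁶ m.
r₂ = 6371 + 15390 = 21761 km = 2.1761×10⁷ m.
Transfer ellipse a_t = (r₁ + r₂)/2 = 1.416×10⁷ m.
At r₁: circular v_c1 = √(μ/r₁) = 7800 m/s; transfer-perigee v_p = √[μ(2/r₁ − 1/a_t)] = 9670 m/s.
At r₂: circular v_c2 = √(μ/r₂) = 4280 m/s; transfer-apogee v_a = √[μ(2/r₂ − 1/a_t)] = 2912 m/s.
Δv₂ = v_c2 − v_a = 1368 m/s.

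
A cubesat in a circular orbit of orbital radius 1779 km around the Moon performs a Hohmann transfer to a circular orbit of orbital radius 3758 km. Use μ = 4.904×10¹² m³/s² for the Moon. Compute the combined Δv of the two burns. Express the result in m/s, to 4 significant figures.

Δv_total ≈ 500.7 m/s

r₁ = 1779 km = 1.779×10⁶ m.
r₂ = 3758 km = 3.758×10⁶ m.
Transfer ellipse a_t = (r₁ + r₂)/2 = 2.768×10⁶ m.
At r₁: circular v_c1 = √(μ/r₁) = 1660 m/s; transfer-perilune v_p = √[μ(2/r₁ − 1/a_t)] = 1934 m/s.
Δv₁ = v_p − v_c1 = 274.1 m/s.
At r₂: circular v_c2 = √(μ/r₂) = 1142 m/s; transfer-apolune v_a = √[μ(2/r₂ − 1/a_t)] = 915.7 m/s.
Δv₂ = v_c2 − v_a = 226.6 m/s.
Total Δv = Δv₁ + Δv₂ = 500.7 m/s.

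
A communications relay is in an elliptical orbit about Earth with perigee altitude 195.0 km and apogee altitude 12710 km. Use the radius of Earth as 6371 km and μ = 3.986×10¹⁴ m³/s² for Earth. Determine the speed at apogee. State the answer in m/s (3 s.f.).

v ≈ 3270 m/s

r_p = 6371 + 195.0 = 6566.0 km = 6.5660×10⁶ m.
r_a = 6371 + 12710 = 19081 km = 1.9081×10⁷ m.
Semi-major axis a = (r_p + r_a)/2 = 12824 km = 1.282×10⁷ m.
Vis-viva: v² = μ(2/r − 1/a) = 3.986×10¹⁴ × (1.048×10⁻⁷ − 7.798×10⁻⁸) = 1.070×10⁷ m²/s².
v = 3271 m/s.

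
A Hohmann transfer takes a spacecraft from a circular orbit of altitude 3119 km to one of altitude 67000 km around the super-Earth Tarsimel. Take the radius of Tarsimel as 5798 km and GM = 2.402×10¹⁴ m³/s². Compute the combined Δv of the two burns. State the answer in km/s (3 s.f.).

r₁ = 5798 + 3119 = 8917.0 km = 8.9170×10⁶ m.
r₂ = 5798 + 67000 = 72798 km = 7.2798×10⁷ m.
Transfer ellipse a_t = (r₁ + r₂)/2 = 4.086×10⁷ m.
At r₁: circular v_c1 = √(μ/r₁) = 5190 m/s; transfer-periapsis v_p = √[μ(2/r₁ − 1/a_t)] = 6928 m/s.
Δv₁ = v_p − v_c1 = 1738 m/s.
At r₂: circular v_c2 = √(μ/r₂) = 1816 m/s; transfer-apoapsis v_a = √[μ(2/r₂ − 1/a_t)] = 848.6 m/s.
Δv₂ = v_c2 − v_a = 967.9 m/s.
Total Δv = Δv₁ + Δv₂ = 2706 m/s = 2.706 km/s.

Δv_total ≈ 2.71 km/s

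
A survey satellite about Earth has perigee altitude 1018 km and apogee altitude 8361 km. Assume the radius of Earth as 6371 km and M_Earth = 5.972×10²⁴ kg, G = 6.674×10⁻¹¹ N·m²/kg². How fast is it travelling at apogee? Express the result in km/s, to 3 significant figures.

μ = GM = 6.674×10⁻¹¹ × 5.972×10²⁴ = 3.986×10¹⁴ m³/s².
r_p = 6371 + 1018 = 7389.0 km = 7.3890×10⁶ m.
r_a = 6371 + 8361 = 14732 km = 1.4732×10⁷ m.
Semi-major axis a = (r_p + r_a)/2 = 11060 km = 1.106×10⁷ m.
Vis-viva: v² = μ(2/r − 1/a) = 3.986×10¹⁴ × (1.358×10⁻⁷ − 9.041×10⁻⁸) = 1.807×10⁷ m²/s².
v = 4251 m/s = 4.251 km/s.

v ≈ 4.25 km/s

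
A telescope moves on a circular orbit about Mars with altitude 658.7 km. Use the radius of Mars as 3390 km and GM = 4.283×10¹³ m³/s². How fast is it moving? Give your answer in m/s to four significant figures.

v ≈ 3252 m/s

r = 3390 + 658.7 = 4048.7 km = 4.0487×10⁶ m.
For a circular orbit v = √(μ/r) = √(4.283×10¹³ / 4.049×10⁶) = √(1.058×10⁷) = 3252 m/s.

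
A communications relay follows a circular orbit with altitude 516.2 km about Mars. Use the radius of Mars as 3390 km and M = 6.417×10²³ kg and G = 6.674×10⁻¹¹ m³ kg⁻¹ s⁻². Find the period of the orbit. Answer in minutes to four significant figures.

T ≈ 123.5 minutes

μ = GM = 6.674×10⁻¹¹ × 6.417×10²³ = 4.283×10¹³ m³/s².
r = 3390 + 516.2 = 3906.2 km = 3.9062×10⁶ m.
Kepler's third law: T = 2π√(r³/μ) = 2π√((3.906×10⁶)³ / 4.283×10¹³).
r³/μ = 1.392×10⁶ s², so T = 2π × 1.180×10³ = 7.412×10³ s.
Converting: 7.412×10³ s ÷ 60.00 = 123.5 minutes.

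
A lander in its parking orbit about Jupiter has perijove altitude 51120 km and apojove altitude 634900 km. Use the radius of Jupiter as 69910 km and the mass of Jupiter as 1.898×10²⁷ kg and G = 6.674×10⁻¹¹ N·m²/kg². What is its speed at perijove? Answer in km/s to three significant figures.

v ≈ 42.3 km/s

μ = GM = 6.674×10⁻¹¹ × 1.898×10²⁷ = 1.267×10¹⁷ m³/s².
r_p = 69910 + 51120 = 121030 km = 1.2103×10⁸ m.
r_a = 69910 + 634900 = 704810 km = 7.0481×10⁸ m.
Semi-major axis a = (r_p + r_a)/2 = 4.1292×10⁵ km = 4.129×10⁸ m.
Vis-viva: v² = μ(2/r − 1/a) = 1.267×10¹⁷ × (1.652×10⁻⁸ − 2.422×10⁻⁹) = 1.786×10⁹ m²/s².
v = 42270 m/s = 42.27 km/s.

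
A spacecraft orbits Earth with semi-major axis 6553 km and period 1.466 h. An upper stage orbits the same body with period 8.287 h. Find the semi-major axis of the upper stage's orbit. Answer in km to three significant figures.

a₂ ≈ 20800 km

Kepler's third law: a³ ∝ T², so a₂ = a₁ (T₂/T₁)^(2/3).
T₂/T₁ = 5.653, (T₂/T₁)^(2/3) = 3.173.
a₂ = 6553 × 3.173 = 20790 km.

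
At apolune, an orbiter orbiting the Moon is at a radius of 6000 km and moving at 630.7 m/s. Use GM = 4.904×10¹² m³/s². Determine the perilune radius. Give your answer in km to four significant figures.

perilune radius ≈ 1930 km

r_a = 6.000×10⁶ m.
Specific energy ε = v²/2 − μ/r = -6.184×10⁵ J/kg, so a = −μ/(2ε) = 3.965×10⁶ m.
The apsides satisfy r_p + r_a = 2a, so the perilune radius is 2a − r_a = 1.930×10⁶ m = 1929.6 km.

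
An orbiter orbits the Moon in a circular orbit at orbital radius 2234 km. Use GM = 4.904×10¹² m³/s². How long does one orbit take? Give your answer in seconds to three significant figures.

r = 2234 km = 2.234×10⁶ m.
Kepler's third law: T = 2π√(r³/μ) = 2π√((2.234×10⁶)³ / 4.904×10¹²).
r³/μ = 2.274×10⁶ s², so T = 2π × 1.508×10³ = 9.474×10³ s.

T ≈ 9470 seconds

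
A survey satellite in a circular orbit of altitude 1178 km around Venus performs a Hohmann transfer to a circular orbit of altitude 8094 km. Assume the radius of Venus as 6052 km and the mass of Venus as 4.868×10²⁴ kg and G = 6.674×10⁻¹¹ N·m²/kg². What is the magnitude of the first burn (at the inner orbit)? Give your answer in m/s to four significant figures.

μ = GM = 6.674×10⁻¹¹ × 4.868×10²⁴ = 3.249×10¹⁴ m³/s².
r₁ = 6052 + 1178 = 7230.0 km = 7.2300×10⁶ m.
r₂ = 6052 + 8094 = 14146 km = 1.4146×10⁷ m.
Transfer ellipse a_t = (r₁ + r₂)/2 = 1.069×10⁷ m.
At r₁: circular v_c1 = √(μ/r₁) = 6703 m/s; transfer-periapsis v_p = √[μ(2/r₁ − 1/a_t)] = 7712 m/s.
Δv₁ = v_p − v_c1 = 1009 m/s.

Δv ≈ 1009 m/s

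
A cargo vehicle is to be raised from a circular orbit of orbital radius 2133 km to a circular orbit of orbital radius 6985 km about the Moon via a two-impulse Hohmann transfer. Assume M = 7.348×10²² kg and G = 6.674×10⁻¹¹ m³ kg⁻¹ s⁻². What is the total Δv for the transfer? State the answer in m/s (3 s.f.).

Δv_total ≈ 625 m/s

μ = GM = 6.674×10⁻¹¹ × 7.348×10²² = 4.904×10¹² m³/s².
r₁ = 2133 km = 2.133×10⁶ m.
r₂ = 6985 km = 6.985×10⁶ m.
Transfer ellipse a_t = (r₁ + r₂)/2 = 4.559×10⁶ m.
At r₁: circular v_c1 = √(μ/r₁) = 1516 m/s; transfer-perilune v_p = √[μ(2/r₁ − 1/a_t)] = 1877 m/s.
Δv₁ = v_p − v_c1 = 360.6 m/s.
At r₂: circular v_c2 = √(μ/r₂) = 837.9 m/s; transfer-apolune v_a = √[μ(2/r₂ − 1/a_t)] = 573.1 m/s.
Δv₂ = v_c2 − v_a = 264.8 m/s.
Total Δv = Δv₁ + Δv₂ = 625.3 m/s.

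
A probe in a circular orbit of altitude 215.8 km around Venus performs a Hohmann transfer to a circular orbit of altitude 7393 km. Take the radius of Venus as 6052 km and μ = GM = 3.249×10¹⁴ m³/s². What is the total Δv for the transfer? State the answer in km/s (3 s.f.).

r₁ = 6052 + 215.8 = 6267.8 km = 6.2678×10⁶ m.
r₂ = 6052 + 7393 = 13445 km = 1.3445×10⁷ m.
Transfer ellipse a_t = (r₁ + r₂)/2 = 9.856×10⁶ m.
At r₁: circular v_c1 = √(μ/r₁) = 7200 m/s; transfer-periapsis v_p = √[μ(2/r₁ − 1/a_t)] = 8409 m/s.
Δv₁ = v_p − v_c1 = 1209 m/s.
At r₂: circular v_c2 = √(μ/r₂) = 4916 m/s; transfer-apoapsis v_a = √[μ(2/r₂ − 1/a_t)] = 3920 m/s.
Δv₂ = v_c2 − v_a = 995.7 m/s.
Total Δv = Δv₁ + Δv₂ = 2205 m/s = 2.205 km/s.

Δv_total ≈ 2.20 km/s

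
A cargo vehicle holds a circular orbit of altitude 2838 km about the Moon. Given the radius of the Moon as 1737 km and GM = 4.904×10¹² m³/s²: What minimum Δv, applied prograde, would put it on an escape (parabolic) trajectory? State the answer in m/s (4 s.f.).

r = 1737 + 2838 = 4575.0 km = 4.5750×10⁶ m.
Circular speed v_c = √(μ/r) = 1035 m/s.
Escape speed v_esc = √(2μ/r) = √2 × v_c = 1464 m/s.
Δv = v_esc − v_c = 428.8 m/s.

Δv ≈ 428.8 m/s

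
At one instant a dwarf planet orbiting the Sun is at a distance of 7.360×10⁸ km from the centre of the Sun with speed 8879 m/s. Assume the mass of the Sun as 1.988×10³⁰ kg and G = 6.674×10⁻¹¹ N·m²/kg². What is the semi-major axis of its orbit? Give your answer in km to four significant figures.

μ = GM = 6.674×10⁻¹¹ × 1.988×10³⁰ = 1.327×10²⁰ m³/s².
r = 7.360×10¹¹ m.
Specific orbital energy ε = v²/2 − μ/r = (8879)²/2 − 1.327×10²⁰/7.360×10¹¹ = -1.409×10⁸ J/kg.
Since ε = −μ/(2a), a = −μ/(2ε) = 4.710×10¹¹ m = 4.7099×10⁸ km.

a ≈ 4.710×10⁸ km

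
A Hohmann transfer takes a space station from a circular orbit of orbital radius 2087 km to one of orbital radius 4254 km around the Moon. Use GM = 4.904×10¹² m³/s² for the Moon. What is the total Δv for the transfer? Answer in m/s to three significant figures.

r₁ = 2087 km = 2.087×10⁶ m.
r₂ = 4254 km = 4.254×10⁶ m.
Transfer ellipse a_t = (r₁ + r₂)/2 = 3.170×10⁶ m.
At r₁: circular v_c1 = √(μ/r₁) = 1533 m/s; transfer-perilune v_p = √[μ(2/r₁ − 1/a_t)] = 1776 m/s.
Δv₁ = v_p − v_c1 = 242.7 m/s.
At r₂: circular v_c2 = √(μ/r₂) = 1074 m/s; transfer-apolune v_a = √[μ(2/r₂ − 1/a_t)] = 871.1 m/s.
Δv₂ = v_c2 − v_a = 202.6 m/s.
Total Δv = Δv₁ + Δv₂ = 445.3 m/s.

Δv_total ≈ 445 m/s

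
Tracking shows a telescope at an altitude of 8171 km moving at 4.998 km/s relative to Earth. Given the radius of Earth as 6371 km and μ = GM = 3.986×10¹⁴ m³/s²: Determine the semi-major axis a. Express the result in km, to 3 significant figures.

a ≈ 13400 km

r = 6371 + 8171 = 14542 km = 1.454×10⁷ m.
Specific orbital energy ε = v²/2 − μ/r = (4998)²/2 − 3.986×10¹⁴/1.454×10⁷ = -1.492×10⁷ J/kg.
Since ε = −μ/(2a), a = −μ/(2ε) = 1.336×10⁷ m = 13358 km.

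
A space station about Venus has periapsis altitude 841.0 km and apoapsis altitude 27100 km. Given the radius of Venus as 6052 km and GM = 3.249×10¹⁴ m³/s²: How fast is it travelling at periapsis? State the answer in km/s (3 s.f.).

r_p = 6052 + 841.0 = 6893.0 km = 6.8930×10⁶ m.
r_a = 6052 + 27100 = 33152 km = 3.3152×10⁷ m.
Semi-major axis a = (r_p + r_a)/2 = 20022 km = 2.002×10⁷ m.
Vis-viva: v² = μ(2/r − 1/a) = 3.249×10¹⁴ × (2.901×10⁻⁷ − 4.994×10⁻⁸) = 7.804×10⁷ m²/s².
v = 8834 m/s = 8.834 km/s.

v ≈ 8.83 km/s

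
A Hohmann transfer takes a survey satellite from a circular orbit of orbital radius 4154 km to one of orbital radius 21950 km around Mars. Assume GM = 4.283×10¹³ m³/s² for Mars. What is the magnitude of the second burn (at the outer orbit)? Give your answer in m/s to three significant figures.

Δv ≈ 609 m/s

r₁ = 4154 km = 4.154×10⁶ m.
r₂ = 21950 km = 2.195×10⁷ m.
Transfer ellipse a_t = (r₁ + r₂)/2 = 1.305×10⁷ m.
At r₁: circular v_c1 = √(μ/r₁) = 3211 m/s; transfer-periapsis v_p = √[μ(2/r₁ − 1/a_t)] = 4164 m/s.
At r₂: circular v_c2 = √(μ/r₂) = 1397 m/s; transfer-apoapsis v_a = √[μ(2/r₂ − 1/a_t)] = 788.0 m/s.
Δv₂ = v_c2 − v_a = 608.8 m/s.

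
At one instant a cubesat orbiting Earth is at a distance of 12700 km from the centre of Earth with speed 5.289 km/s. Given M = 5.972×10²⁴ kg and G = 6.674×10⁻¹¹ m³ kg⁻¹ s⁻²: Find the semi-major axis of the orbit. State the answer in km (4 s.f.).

μ = GM = 6.674×10⁻¹¹ × 5.972×10²⁴ = 3.986×10¹⁴ m³/s².
r = 1.270×10⁷ m.
Specific orbital energy ε = v²/2 − μ/r = (5289)²/2 − 3.986×10¹⁴/1.270×10⁷ = -1.740×10⁷ J/kg.
Since ε = −μ/(2a), a = −μ/(2ε) = 1.146×10⁷ m = 11455 km.

a ≈ 11460 km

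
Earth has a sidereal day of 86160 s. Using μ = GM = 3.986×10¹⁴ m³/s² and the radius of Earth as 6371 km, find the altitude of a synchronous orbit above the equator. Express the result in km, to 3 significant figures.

A synchronous orbit has period T, so by Kepler's third law a = (μT²/4π²)^(1/3).
μT²/4π² = 3.986×10¹⁴ × (8.616×10⁴)² / 39.48 = 7.495×10²² m³.
a = 4.216×10⁷ m = 42163 km.
Altitude h = a − R = 42163 − 6371 = 35792 km.

h_sync ≈ 35800 km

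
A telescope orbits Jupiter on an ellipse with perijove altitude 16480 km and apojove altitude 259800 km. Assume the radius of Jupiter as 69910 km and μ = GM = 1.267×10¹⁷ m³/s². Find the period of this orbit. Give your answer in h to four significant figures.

r_p = 69910 + 16480 = 86390 km = 8.6390×10⁷ m.
r_a = 69910 + 259800 = 329710 km = 3.2971×10⁸ m.
Semi-major axis a = (r_p + r_a)/2 = (86390 + 3.2971×10⁵)/2 = 2.0805×10⁵ km = 2.080×10⁸ m.
By Kepler's third law T = 2π√(a³/μ) = 2π × 8.431×10³ = 5.297×10⁴ s.
= 14.71 h.

T ≈ 14.71 h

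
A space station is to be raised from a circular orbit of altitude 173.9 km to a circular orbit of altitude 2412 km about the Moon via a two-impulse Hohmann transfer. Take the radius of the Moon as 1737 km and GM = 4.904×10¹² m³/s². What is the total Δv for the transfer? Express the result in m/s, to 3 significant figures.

r₁ = 1737 + 173.9 = 1910.9 km = 1.9109×10⁶ m.
r₂ = 1737 + 2412 = 4149.0 km = 4.1490×10⁶ m.
Transfer ellipse a_t = (r₁ + r₂)/2 = 3.030×10⁶ m.
At r₁: circular v_c1 = √(μ/r₁) = 1602 m/s; transfer-perilune v_p = √[μ(2/r₁ − 1/a_t)] = 1875 m/s.
Δv₁ = v_p − v_c1 = 272.6 m/s.
At r₂: circular v_c2 = √(μ/r₂) = 1087 m/s; transfer-apolune v_a = √[μ(2/r₂ − 1/a_t)] = 863.4 m/s.
Δv₂ = v_c2 − v_a = 223.8 m/s.
Total Δv = Δv₁ + Δv₂ = 496.4 m/s.

Δv_total ≈ 496 m/s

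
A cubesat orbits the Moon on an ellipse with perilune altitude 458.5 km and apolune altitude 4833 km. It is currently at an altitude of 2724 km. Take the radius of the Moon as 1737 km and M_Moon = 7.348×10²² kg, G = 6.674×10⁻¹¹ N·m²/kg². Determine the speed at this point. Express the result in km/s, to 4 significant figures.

v ≈ 1.039 km/s

μ = GM = 6.674×10⁻¹¹ × 7.348×10²² = 4.904×10¹² m³/s².
r_p = 1737 + 458.5 = 2195.5 km = 2.1955×10⁶ m.
r_a = 1737 + 4833 = 6570.0 km = 6.5700×10⁶ m.
r = 1737 + 2724 = 4461.0 km = 4.461×10⁶ m.
Semi-major axis a = (r_p + r_a)/2 = 4382.8 km = 4.383×10⁶ m.
Vis-viva: v² = μ(2/r − 1/a) = 4.904×10¹² × (4.483×10⁻⁷ − 2.282×10⁻⁷) = 1.080×10⁶ m²/s².
v = 1039 m/s = 1.039 km/s.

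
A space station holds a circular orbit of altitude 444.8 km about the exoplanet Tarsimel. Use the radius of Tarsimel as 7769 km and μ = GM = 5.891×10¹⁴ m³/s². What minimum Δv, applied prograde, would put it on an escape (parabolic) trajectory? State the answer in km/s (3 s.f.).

r = 7769 + 444.8 = 8213.8 km = 8.2138×10⁶ m.
Circular speed v_c = √(μ/r) = 8469 m/s.
Escape speed v_esc = √(2μ/r) = √2 × v_c = 11980 m/s.
Δv = v_esc − v_c = 3508 m/s = 3.508 km/s.

Δv ≈ 3.51 km/s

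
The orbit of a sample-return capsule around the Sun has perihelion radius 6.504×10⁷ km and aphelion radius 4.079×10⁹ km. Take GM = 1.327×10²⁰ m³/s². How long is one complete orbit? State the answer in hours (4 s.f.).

T ≈ 451900 hours

Semi-major axis a = (r_p + r_a)/2 = (6.5040×10⁷ + 4.0790×10⁹)/2 = 2.0720×10⁹ km = 2.072×10¹² m.
By Kepler's third law T = 2π√(a³/μ) = 2π × 2.589×10⁸ = 1.627×10⁹ s.
= 4.519×10⁵ hours.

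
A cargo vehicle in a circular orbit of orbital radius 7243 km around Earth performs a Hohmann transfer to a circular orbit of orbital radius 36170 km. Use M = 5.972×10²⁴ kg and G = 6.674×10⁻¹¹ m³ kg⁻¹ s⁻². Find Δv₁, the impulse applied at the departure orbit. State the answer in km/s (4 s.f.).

μ = GM = 6.674×10⁻¹¹ × 5.972×10²⁴ = 3.986×10¹⁴ m³/s².
r₁ = 7243 km = 7.243×10⁶ m.
r₂ = 36170 km = 3.617×10⁷ m.
Transfer ellipse a_t = (r₁ + r₂)/2 = 2.171×10⁷ m.
At r₁: circular v_c1 = √(μ/r₁) = 7418 m/s; transfer-perigee v_p = √[μ(2/r₁ − 1/a_t)] = 9576 m/s.
Δv₁ = v_p − v_c1 = 2158 m/s.
= 2.158 km/s.

Δv ≈ 2.158 km/s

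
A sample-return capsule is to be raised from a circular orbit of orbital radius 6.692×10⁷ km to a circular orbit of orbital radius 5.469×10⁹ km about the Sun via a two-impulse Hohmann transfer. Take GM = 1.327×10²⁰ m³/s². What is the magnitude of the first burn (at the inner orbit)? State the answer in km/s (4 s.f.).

Δv ≈ 18.06 km/s

r₁ = 6.692×10⁷ km = 6.692×10¹⁰ m.
r₂ = 5.469×10⁹ km = 5.469×10¹² m.
Transfer ellipse a_t = (r₁ + r₂)/2 = 2.768×10¹² m.
At r₁: circular v_c1 = √(μ/r₁) = 44530 m/s; transfer-perihelion v_p = √[μ(2/r₁ − 1/a_t)] = 62590 m/s.
Δv₁ = v_p − v_c1 = 18060 m/s.
= 18.06 km/s.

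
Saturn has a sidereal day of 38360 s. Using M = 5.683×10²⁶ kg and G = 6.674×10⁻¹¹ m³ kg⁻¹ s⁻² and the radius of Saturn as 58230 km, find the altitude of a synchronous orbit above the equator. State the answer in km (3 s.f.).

μ = GM = 6.674×10⁻¹¹ × 5.683×10²⁶ = 3.793×10¹⁶ m³/s².
A synchronous orbit has period T, so by Kepler's third law a = (μT²/4π²)^(1/3).
μT²/4π² = 3.793×10¹⁶ × (3.836×10⁴)² / 39.48 = 1.414×10²⁴ m³.
a = 1.122×10⁸ m = 1.1223×10⁵ km.
Altitude h = a − R = 1.1223×10⁵ − 58230 = 54003 km.

h_sync ≈ 54000 km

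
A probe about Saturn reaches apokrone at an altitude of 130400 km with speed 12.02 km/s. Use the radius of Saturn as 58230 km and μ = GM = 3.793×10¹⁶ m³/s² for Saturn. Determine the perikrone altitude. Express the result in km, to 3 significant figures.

perikrone altitude ≈ 47500 km

r_a = 58230 + 130400 = 1.8863×10⁵ km = 1.886×10⁸ m.
Specific energy ε = v²/2 − μ/r = -1.288×10⁸ J/kg, so a = −μ/(2ε) = 1.472×10⁸ m.
The apsides satisfy r_p + r_a = 2a, so the perikrone radius is 2a − r_a = 1.058×10⁸ m = 1.0576×10⁵ km.
Perikrone altitude = 1.0576×10⁵ − 58230 = 47533 km.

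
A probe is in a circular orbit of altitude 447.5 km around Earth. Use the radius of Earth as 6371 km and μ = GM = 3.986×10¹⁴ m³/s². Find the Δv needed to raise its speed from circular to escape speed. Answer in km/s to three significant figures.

Δv ≈ 3.17 km/s

r = 6371 + 447.5 = 6818.5 km = 6.8185×10⁶ m.
Circular speed v_c = √(μ/r) = 7646 m/s.
Escape speed v_esc = √(2μ/r) = √2 × v_c = 10810 m/s.
Δv = v_esc − v_c = 3167 m/s = 3.167 km/s.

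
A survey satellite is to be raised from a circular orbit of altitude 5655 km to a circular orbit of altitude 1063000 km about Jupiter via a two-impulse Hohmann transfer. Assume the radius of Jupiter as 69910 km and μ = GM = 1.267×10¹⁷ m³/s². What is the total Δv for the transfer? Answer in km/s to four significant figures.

r₁ = 69910 + 5655 = 75565 km = 7.5565×10⁷ m.
r₂ = 69910 + 1063000 = 1132900 km = 1.1329×10⁹ m.
Transfer ellipse a_t = (r₁ + r₂)/2 = 6.042×10⁸ m.
At r₁: circular v_c1 = √(μ/r₁) = 40950 m/s; transfer-perijove v_p = √[μ(2/r₁ − 1/a_t)] = 56070 m/s.
Δv₁ = v_p − v_c1 = 15120 m/s.
At r₂: circular v_c2 = √(μ/r₂) = 10580 m/s; transfer-apojove v_a = √[μ(2/r₂ − 1/a_t)] = 3740 m/s.
Δv₂ = v_c2 − v_a = 6835 m/s.
Total Δv = Δv₁ + Δv₂ = 21960 m/s = 21.96 km/s.

Δv_total ≈ 21.96 km/s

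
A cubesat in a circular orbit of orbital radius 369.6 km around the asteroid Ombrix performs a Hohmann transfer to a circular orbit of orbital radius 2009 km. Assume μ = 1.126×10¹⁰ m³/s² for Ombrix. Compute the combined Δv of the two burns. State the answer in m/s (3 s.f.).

r₁ = 369.6 km = 3.696×10⁵ m.
r₂ = 2009 km = 2.009×10⁶ m.
Transfer ellipse a_t = (r₁ + r₂)/2 = 1.189×10⁶ m.
At r₁: circular v_c1 = √(μ/r₁) = 174.5 m/s; transfer-periapsis v_p = √[μ(2/r₁ − 1/a_t)] = 226.9 m/s.
Δv₁ = v_p − v_c1 = 52.31 m/s.
At r₂: circular v_c2 = √(μ/r₂) = 74.87 m/s; transfer-apoapsis v_a = √[μ(2/r₂ − 1/a_t)] = 41.73 m/s.
Δv₂ = v_c2 − v_a = 33.13 m/s.
Total Δv = Δv₁ + Δv₂ = 85.44 m/s.

Δv_total ≈ 85.4 m/s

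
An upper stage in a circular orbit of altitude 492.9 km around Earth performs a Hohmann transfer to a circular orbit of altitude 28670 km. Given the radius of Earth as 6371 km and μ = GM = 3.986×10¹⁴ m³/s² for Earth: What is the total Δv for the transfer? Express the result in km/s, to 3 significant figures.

r₁ = 6371 + 492.9 = 6863.9 km = 6.8639×10⁶ m.
r₂ = 6371 + 28670 = 35041 km = 3.5041×10⁷ m.
Transfer ellipse a_t = (r₁ + r₂)/2 = 2.095×10⁷ m.
At r₁: circular v_c1 = √(μ/r₁) = 7620 m/s; transfer-perigee v_p = √[μ(2/r₁ − 1/a_t)] = 9855 m/s.
Δv₁ = v_p − v_c1 = 2234 m/s.
At r₂: circular v_c2 = √(μ/r₂) = 3373 m/s; transfer-apogee v_a = √[μ(2/r₂ − 1/a_t)] = 1930 m/s.
Δv₂ = v_c2 − v_a = 1442 m/s.
Total Δv = Δv₁ + Δv₂ = 3677 m/s = 3.677 km/s.

Δv_total ≈ 3.68 km/s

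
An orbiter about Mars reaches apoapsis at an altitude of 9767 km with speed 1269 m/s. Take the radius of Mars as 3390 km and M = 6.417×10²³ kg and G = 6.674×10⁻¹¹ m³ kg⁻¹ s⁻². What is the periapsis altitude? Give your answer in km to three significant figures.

periapsis altitude ≈ 934 km

μ = GM = 6.674×10⁻¹¹ × 6.417×10²³ = 4.283×10¹³ m³/s².
r_a = 3390 + 9767 = 13157 km = 1.316×10⁷ m.
Specific energy ε = v²/2 − μ/r = -2.450×10⁶ J/kg, so a = −μ/(2ε) = 8.741×10⁶ m.
The apsides satisfy r_p + r_a = 2a, so the periapsis radius is 2a − r_a = 4.324×10⁶ m = 4324.2 km.
Periapsis altitude = 4324.2 − 3390 = 934.16 km.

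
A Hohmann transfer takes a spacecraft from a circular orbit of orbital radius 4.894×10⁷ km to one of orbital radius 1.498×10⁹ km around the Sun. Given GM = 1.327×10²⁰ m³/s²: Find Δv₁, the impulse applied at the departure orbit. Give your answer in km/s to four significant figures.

r₁ = 4.894×10⁷ km = 4.894×10¹⁰ m.
r₂ = 1.498×10⁹ km = 1.498×10¹² m.
Transfer ellipse a_t = (r₁ + r₂)/2 = 7.735×10¹¹ m.
At r₁: circular v_c1 = √(μ/r₁) = 52070 m/s; transfer-perihelion v_p = √[μ(2/r₁ − 1/a_t)] = 72470 m/s.
Δv₁ = v_p − v_c1 = 20390 m/s.
= 20.39 km/s.

Δv ≈ 20.39 km/s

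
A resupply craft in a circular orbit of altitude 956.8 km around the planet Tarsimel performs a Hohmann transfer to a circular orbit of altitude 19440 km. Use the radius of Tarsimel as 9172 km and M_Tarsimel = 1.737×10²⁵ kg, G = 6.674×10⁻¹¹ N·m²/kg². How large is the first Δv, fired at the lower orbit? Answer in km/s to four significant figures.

Δv ≈ 2.304 km/s

μ = GM = 6.674×10⁻¹¹ × 1.737×10²⁵ = 1.159×10¹⁵ m³/s².
r₁ = 9172 + 956.8 = 10129 km = 1.0129×10⁷ m.
r₂ = 9172 + 19440 = 28612 km = 2.8612×10⁷ m.
Transfer ellipse a_t = (r₁ + r₂)/2 = 1.937×10⁷ m.
At r₁: circular v_c1 = √(μ/r₁) = 10700 m/s; transfer-periapsis v_p = √[μ(2/r₁ − 1/a_t)] = 13000 m/s.
Δv₁ = v_p − v_c1 = 2304 m/s.
= 2.304 km/s.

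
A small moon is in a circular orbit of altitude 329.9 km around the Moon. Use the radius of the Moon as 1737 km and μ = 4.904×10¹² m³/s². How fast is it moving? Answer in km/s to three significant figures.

r = 1737 + 329.9 = 2066.9 km = 2.0669×10⁶ m.
For a circular orbit v = √(μ/r) = √(4.904×10¹² / 2.067×10⁶) = √(2.373×10⁶) = 1540 m/s.
That is 1.540 km/s.

v ≈ 1.54 km/s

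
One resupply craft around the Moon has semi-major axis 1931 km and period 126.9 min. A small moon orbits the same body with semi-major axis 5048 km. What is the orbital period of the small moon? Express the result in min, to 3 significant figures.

Kepler's third law: T² ∝ a³, so T₂ = T₁ (a₂/a₁)^(3/2).
a₂/a₁ = 2.614, (a₂/a₁)^(3/2) = 4.227.
T₂ = 126.9 × 4.227 = 536.4 min.

T₂ ≈ 536 min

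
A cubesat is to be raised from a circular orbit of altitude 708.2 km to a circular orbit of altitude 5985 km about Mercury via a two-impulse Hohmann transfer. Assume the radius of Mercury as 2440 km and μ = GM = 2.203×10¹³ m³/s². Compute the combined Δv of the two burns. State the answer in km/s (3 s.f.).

r₁ = 2440 + 708.2 = 3148.2 km = 3.1482×10⁶ m.
r₂ = 2440 + 5985 = 8425.0 km = 8.4250×10⁶ m.
Transfer ellipse a_t = (r₁ + r₂)/2 = 5.787×10⁶ m.
At r₁: circular v_c1 = √(μ/r₁) = 2645 m/s; transfer-periherm v_p = √[μ(2/r₁ − 1/a_t)] = 3192 m/s.
Δv₁ = v_p − v_c1 = 546.6 m/s.
At r₂: circular v_c2 = √(μ/r₂) = 1617 m/s; transfer-apoherm v_a = √[μ(2/r₂ − 1/a_t)] = 1193 m/s.
Δv₂ = v_c2 − v_a = 424.3 m/s.
Total Δv = Δv₁ + Δv₂ = 970.9 m/s = 0.9709 km/s.

Δv_total ≈ 0.971 km/s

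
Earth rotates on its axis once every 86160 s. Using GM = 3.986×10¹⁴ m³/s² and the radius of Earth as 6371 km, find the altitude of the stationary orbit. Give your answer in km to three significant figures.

h_sync ≈ 35800 km

A synchronous orbit has period T, so by Kepler's third law a = (μT²/4π²)^(1/3).
μT²/4π² = 3.986×10¹⁴ × (8.616×10⁴)² / 39.48 = 7.495×10²² m³.
a = 4.216×10⁷ m = 42163 km.
Altitude h = a − R = 42163 − 6371 = 35792 km.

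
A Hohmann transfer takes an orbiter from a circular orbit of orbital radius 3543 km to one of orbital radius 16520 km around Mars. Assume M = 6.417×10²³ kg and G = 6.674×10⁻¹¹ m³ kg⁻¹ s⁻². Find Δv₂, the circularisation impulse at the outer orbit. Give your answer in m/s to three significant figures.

Δv ≈ 653 m/s

μ = GM = 6.674×10⁻¹¹ × 6.417×10²³ = 4.283×10¹³ m³/s².
r₁ = 3543 km = 3.543×10⁶ m.
r₂ = 16520 km = 1.652×10⁷ m.
Transfer ellipse a_t = (r₁ + r₂)/2 = 1.003×10⁷ m.
At r₁: circular v_c1 = √(μ/r₁) = 3477 m/s; transfer-periapsis v_p = √[μ(2/r₁ − 1/a_t)] = 4462 m/s.
At r₂: circular v_c2 = √(μ/r₂) = 1610 m/s; transfer-apoapsis v_a = √[μ(2/r₂ − 1/a_t)] = 956.9 m/s.
Δv₂ = v_c2 − v_a = 653.2 m/s.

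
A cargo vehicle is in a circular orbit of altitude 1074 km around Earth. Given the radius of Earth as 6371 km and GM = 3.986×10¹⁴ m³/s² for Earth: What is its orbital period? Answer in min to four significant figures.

T ≈ 106.6 min

r = 6371 + 1074 = 7445.0 km = 7.4450×10⁶ m.
Kepler's third law: T = 2π√(r³/μ) = 2π√((7.445×10⁶)³ / 3.986×10¹⁴).
r³/μ = 1.035×10⁶ s², so T = 2π × 1.017×10³ = 6.393×10³ s.
Converting: 6.393×10³ s ÷ 60.00 = 106.6 min.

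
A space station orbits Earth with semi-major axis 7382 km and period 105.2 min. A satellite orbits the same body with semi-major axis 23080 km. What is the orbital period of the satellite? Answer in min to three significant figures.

Kepler's third law: T² ∝ a³, so T₂ = T₁ (a₂/a₁)^(3/2).
a₂/a₁ = 3.127, (a₂/a₁)^(3/2) = 5.528.
T₂ = 105.2 × 5.528 = 581.6 min.

T₂ ≈ 582 min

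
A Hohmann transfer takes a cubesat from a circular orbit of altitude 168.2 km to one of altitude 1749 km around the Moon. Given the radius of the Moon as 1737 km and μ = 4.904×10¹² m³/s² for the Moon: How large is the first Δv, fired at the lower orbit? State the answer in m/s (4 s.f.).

Δv ≈ 220.1 m/s

r₁ = 1737 + 168.2 = 1905.2 km = 1.9052×10⁶ m.
r₂ = 1737 + 1749 = 3486.0 km = 3.4860×10⁶ m.
Transfer ellipse a_t = (r₁ + r₂)/2 = 2.696×10⁶ m.
At r₁: circular v_c1 = √(μ/r₁) = 1604 m/s; transfer-perilune v_p = √[μ(2/r₁ − 1/a_t)] = 1824 m/s.
Δv₁ = v_p − v_c1 = 220.1 m/s.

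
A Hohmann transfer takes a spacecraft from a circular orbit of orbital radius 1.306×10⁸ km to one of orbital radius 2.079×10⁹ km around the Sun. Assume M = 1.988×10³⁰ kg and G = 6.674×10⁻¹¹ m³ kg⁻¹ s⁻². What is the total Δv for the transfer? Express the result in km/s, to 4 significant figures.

Δv_total ≈ 17.09 km/s

μ = GM = 6.674×10⁻¹¹ × 1.988×10³⁰ = 1.327×10²⁰ m³/s².
r₁ = 1.306×10⁸ km = 1.306×10¹¹ m.
r₂ = 2.079×10⁹ km = 2.079×10¹² m.
Transfer ellipse a_t = (r₁ + r₂)/2 = 1.105×10¹² m.
At r₁: circular v_c1 = √(μ/r₁) = 31870 m/s; transfer-perihelion v_p = √[μ(2/r₁ − 1/a_t)] = 43720 m/s.
Δv₁ = v_p − v_c1 = 11850 m/s.
At r₂: circular v_c2 = √(μ/r₂) = 7989 m/s; transfer-aphelion v_a = √[μ(2/r₂ − 1/a_t)] = 2747 m/s.
Δv₂ = v_c2 − v_a = 5242 m/s.
Total Δv = Δv₁ + Δv₂ = 17090 m/s = 17.09 km/s.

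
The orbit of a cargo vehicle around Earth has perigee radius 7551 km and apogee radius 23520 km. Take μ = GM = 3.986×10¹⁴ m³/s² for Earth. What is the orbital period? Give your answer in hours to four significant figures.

Semi-major axis a = (r_p + r_a)/2 = (7551.0 + 23520)/2 = 15536 km = 1.554×10⁷ m.
By Kepler's third law T = 2π√(a³/μ) = 2π × 3.067×10³ = 1.927×10⁴ s.
= 5.353 hours.

T ≈ 5.353 hours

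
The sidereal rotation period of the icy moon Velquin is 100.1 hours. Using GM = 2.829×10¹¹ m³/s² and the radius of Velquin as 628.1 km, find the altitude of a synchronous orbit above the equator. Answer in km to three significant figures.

T = 100.1 hours = 3.604×10⁵ s.
A synchronous orbit has period T, so by Kepler's third law a = (μT²/4π²)^(1/3).
μT²/4π² = 2.829×10¹¹ × (3.604×10⁵)² / 39.48 = 9.306×10²⁰ m³.
a = 9.763×10⁶ m = 9763.0 km.
Altitude h = a − R = 9763.0 − 628.1 = 9134.9 km.

h_sync ≈ 9130 km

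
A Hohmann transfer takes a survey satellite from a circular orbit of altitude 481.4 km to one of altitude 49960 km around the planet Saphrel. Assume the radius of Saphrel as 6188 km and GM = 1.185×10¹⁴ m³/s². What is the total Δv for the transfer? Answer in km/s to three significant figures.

Δv_total ≈ 2.20 km/s

r₁ = 6188 + 481.4 = 6669.4 km = 6.6694×10⁶ m.
r₂ = 6188 + 49960 = 56148 km = 5.6148×10⁷ m.
Transfer ellipse a_t = (r₁ + r₂)/2 = 3.141×10⁷ m.
At r₁: circular v_c1 = √(μ/r₁) = 4215 m/s; transfer-periapsis v_p = √[μ(2/r₁ − 1/a_t)] = 5636 m/s.
Δv₁ = v_p − v_c1 = 1421 m/s.
At r₂: circular v_c2 = √(μ/r₂) = 1453 m/s; transfer-apoapsis v_a = √[μ(2/r₂ − 1/a_t)] = 669.4 m/s.
Δv₂ = v_c2 − v_a = 783.3 m/s.
Total Δv = Δv₁ + Δv₂ = 2204 m/s = 2.204 km/s.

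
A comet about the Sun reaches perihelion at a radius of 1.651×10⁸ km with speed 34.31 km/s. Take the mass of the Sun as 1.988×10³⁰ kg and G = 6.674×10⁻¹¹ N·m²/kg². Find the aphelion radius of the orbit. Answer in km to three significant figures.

aphelion radius ≈ 4.52×10⁸ km

μ = GM = 6.674×10⁻¹¹ × 1.988×10³⁰ = 1.327×10²⁰ m³/s².
r_p = 1.651×10¹¹ m.
Specific energy ε = v²/2 − μ/r = -2.150×10⁸ J/kg, so a = −μ/(2ε) = 3.085×10¹¹ m.
The apsides satisfy r_p + r_a = 2a, so the aphelion radius is 2a − r_p = 4.519×10¹¹ m = 4.5190×10⁸ km.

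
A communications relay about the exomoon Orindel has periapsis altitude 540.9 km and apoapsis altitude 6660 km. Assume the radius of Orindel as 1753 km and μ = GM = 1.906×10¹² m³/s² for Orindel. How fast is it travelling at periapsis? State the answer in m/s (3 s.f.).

r_p = 1753 + 540.9 = 2293.9 km = 2.2939×10⁶ m.
r_a = 1753 + 6660 = 8413.0 km = 8.4130×10⁶ m.
Semi-major axis a = (r_p + r_a)/2 = 5353.4 km = 5.353×10⁶ m.
Vis-viva: v² = μ(2/r − 1/a) = 1.906×10¹² × (8.719×10⁻⁷ − 1.868×10⁻⁷) = 1.306×10⁶ m²/s².
v = 1143 m/s.

v ≈ 1140 m/s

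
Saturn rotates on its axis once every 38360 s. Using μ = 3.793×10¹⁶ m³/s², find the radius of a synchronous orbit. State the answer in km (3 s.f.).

r_sync ≈ 1.12×10⁵ km

A synchronous orbit has period T, so by Kepler's third law a = (μT²/4π²)^(1/3).
μT²/4π² = 3.793×10¹⁶ × (3.836×10⁴)² / 39.48 = 1.414×10²⁴ m³.
a = 1.122×10⁸ m = 1.1223×10⁵ km.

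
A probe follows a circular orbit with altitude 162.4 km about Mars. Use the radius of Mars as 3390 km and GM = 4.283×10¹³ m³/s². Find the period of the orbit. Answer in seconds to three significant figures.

T ≈ 6430 seconds

r = 3390 + 162.4 = 3552.4 km = 3.5524×10⁶ m.
Kepler's third law: T = 2π√(r³/μ) = 2π√((3.552×10⁶)³ / 4.283×10¹³).
r³/μ = 1.047×10⁶ s², so T = 2π × 1.023×10³ = 6.428×10³ s.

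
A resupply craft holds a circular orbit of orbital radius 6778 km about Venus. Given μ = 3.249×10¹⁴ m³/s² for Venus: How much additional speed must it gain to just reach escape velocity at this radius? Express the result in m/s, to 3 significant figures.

r = 6778 km = 6.778×10⁶ m.
Circular speed v_c = √(μ/r) = 6923 m/s.
Escape speed v_esc = √(2μ/r) = √2 × v_c = 9791 m/s.
Δv = v_esc − v_c = 2868 m/s.

Δv ≈ 2870 m/s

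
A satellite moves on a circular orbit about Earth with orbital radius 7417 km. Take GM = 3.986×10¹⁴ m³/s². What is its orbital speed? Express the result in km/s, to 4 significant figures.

r = 7417 km = 7.417×10⁶ m.
For a circular orbit v = √(μ/r) = √(3.986×10¹⁴ / 7.417×10⁶) = √(5.374×10⁷) = 7331 m/s.
That is 7.331 km/s.

v ≈ 7.331 km/s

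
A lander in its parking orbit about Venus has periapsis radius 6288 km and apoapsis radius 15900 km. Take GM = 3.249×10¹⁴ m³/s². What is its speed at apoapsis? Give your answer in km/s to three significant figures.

v ≈ 3.40 km/s

Semi-major axis a = (r_p + r_a)/2 = 11094 km = 1.109×10⁷ m.
Vis-viva: v² = μ(2/r − 1/a) = 3.249×10¹⁴ × (1.258×10⁻⁷ − 9.014×10⁻⁸) = 1.158×10⁷ m²/s².
v = 3403 m/s = 3.403 km/s.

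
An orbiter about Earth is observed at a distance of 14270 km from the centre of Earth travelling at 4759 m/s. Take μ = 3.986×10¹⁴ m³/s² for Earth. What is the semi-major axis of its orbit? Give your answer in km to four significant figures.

a ≈ 12000 km

r = 1.427×10⁷ m.
Specific orbital energy ε = v²/2 − μ/r = (4759)²/2 − 3.986×10¹⁴/1.427×10⁷ = -1.661×10⁷ J/kg.
Since ε = −μ/(2a), a = −μ/(2ε) = 1.200×10⁷ m = 12000 km.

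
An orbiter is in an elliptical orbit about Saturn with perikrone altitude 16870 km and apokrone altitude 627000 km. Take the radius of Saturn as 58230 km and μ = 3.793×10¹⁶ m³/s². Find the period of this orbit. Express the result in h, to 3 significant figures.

r_p = 58230 + 16870 = 75100 km = 7.5100×10⁷ m.
r_a = 58230 + 627000 = 685230 km = 6.8523×10⁸ m.
Semi-major axis a = (r_p + r_a)/2 = (75100 + 6.8523×10⁵)/2 = 3.8016×10⁵ km = 3.802×10⁸ m.
By Kepler's third law T = 2π√(a³/μ) = 2π × 3.806×10⁴ = 2.391×10⁵ s.
= 66.43 h.

T ≈ 66.4 h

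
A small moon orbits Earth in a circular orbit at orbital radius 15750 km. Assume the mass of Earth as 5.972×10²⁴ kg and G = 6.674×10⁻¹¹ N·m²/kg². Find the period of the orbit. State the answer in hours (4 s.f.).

T ≈ 5.464 hours

μ = GM = 6.674×10⁻¹¹ × 5.972×10²⁴ = 3.986×10¹⁴ m³/s².
r = 15750 km = 1.575×10⁷ m.
Kepler's third law: T = 2π√(r³/μ) = 2π√((1.575×10⁷)³ / 3.986×10¹⁴).
r³/μ = 9.802×10⁶ s², so T = 2π × 3.131×10³ = 1.967×10⁴ s.
Converting: 1.967×10⁴ s ÷ 3600 = 5.464 hours.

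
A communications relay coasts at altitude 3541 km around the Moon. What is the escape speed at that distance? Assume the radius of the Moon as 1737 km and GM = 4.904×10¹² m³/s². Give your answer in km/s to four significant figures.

v_esc ≈ 1.363 km/s

r = 1737 + 3541 = 5278.0 km = 5.2780×10⁶ m.
Escape speed v_esc = √(2μ/r) = √(2 × 4.904×10¹² / 5.278×10⁶) = √(1.858×10⁶) = 1363 m/s.
= 1.363 km/s.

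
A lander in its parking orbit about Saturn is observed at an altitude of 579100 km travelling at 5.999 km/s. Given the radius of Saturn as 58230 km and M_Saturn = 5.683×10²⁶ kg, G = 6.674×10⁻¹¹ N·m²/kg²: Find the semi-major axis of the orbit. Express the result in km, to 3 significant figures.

μ = GM = 6.674×10⁻¹¹ × 5.683×10²⁶ = 3.793×10¹⁶ m³/s².
r = 58230 + 579100 = 6.3733×10⁵ km = 6.373×10⁸ m.
Specific orbital energy ε = v²/2 − μ/r = (5999)²/2 − 3.793×10¹⁶/6.373×10⁸ = -4.152×10⁷ J/kg.
Since ε = −μ/(2a), a = −μ/(2ε) = 4.568×10⁸ m = 4.5678×10⁵ km.

a ≈ 4.57×10⁵ km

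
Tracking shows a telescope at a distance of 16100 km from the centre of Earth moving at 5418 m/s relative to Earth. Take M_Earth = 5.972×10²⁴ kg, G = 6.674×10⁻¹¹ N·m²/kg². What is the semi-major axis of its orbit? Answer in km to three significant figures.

a ≈ 19800 km

μ = GM = 6.674×10⁻¹¹ × 5.972×10²⁴ = 3.986×10¹⁴ m³/s².
r = 1.610×10⁷ m.
Specific orbital energy ε = v²/2 − μ/r = (5418)²/2 − 3.986×10¹⁴/1.610×10⁷ = -1.008×10⁷ J/kg.
Since ε = −μ/(2a), a = −μ/(2ε) = 1.977×10⁷ m = 19773 km.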